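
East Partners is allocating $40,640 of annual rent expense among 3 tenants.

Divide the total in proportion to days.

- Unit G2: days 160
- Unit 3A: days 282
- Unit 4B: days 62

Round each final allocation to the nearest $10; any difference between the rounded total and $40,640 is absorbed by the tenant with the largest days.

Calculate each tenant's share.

Unit G2: $12,900 | Unit 3A: $22,740 | Unit 4B: $5,000

Days total: 160 + 282 + 62 = 504.
Pro-rata amounts: Unit G2 12,901.59; Unit 3A 22,739.05; Unit 4B 4,999.37.
Rounded to nearest $10: Unit G2 $12,900; Unit 3A $22,740; Unit 4B $5,000. Sum = $40,640.
No rounding difference to absorb.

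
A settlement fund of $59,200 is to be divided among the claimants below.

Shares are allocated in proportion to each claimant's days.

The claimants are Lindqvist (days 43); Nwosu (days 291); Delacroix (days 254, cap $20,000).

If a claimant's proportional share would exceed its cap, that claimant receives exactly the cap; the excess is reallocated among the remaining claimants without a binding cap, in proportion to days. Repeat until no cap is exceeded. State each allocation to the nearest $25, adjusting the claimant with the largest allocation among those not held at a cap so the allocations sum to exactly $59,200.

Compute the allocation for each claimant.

Combined days = 588.
Proportional shares (ignoring caps): Lindqvist 4,329.25; Nwosu 29,297.96; Delacroix 25,572.79.
Cap binds for Delacroix ($20,000); residual $39,200 reallocated over remaining days 334.
Redistributed shares: Lindqvist 5,046.71 → $5,050; Nwosu 34,153.29 → $34,150.

Lindqvist: $5,050 | Nwosu: $34,150 | Delacroix: $20,000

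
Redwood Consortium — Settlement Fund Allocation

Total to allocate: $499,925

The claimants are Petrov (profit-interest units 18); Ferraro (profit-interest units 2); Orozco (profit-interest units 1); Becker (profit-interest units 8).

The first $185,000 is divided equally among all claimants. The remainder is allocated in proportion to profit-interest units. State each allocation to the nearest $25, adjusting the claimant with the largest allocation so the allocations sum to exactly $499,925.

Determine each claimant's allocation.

Petrov: $241,725 · Ferraro: $67,975 · Orozco: $57,100 · Becker: $133,125

Equal tier: $185,000 ÷ 4 = $46,250 apiece.
Remainder $314,925 by profit-interest units (total 29): Petrov 195,470.69 → $195,475; Ferraro 21,718.97 → $21,725; Orozco 10,859.48 → $10,850; Becker 86,875.86 → $86,875.
Totals: Petrov $46,250 + $195,475 = $241,725; Ferraro $46,250 + $21,725 = $67,975; Orozco $46,250 + $10,850 = $57,100; Becker $46,250 + $86,875 = $133,125.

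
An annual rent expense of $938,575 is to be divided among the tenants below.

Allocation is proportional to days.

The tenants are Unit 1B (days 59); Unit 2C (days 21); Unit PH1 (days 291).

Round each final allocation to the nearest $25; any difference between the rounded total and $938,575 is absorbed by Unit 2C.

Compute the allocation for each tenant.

Unit 1B: $149,250 | Unit 2C: $53,150 | Unit PH1: $736,175

Days total: 371.
Pro-rata amounts: Unit 1B 59/371 × $938,575 = 149,261.25; Unit 2C 21/371 × $938,575 = 53,126.89; Unit PH1 291/371 × $938,575 = 736,186.86.
Rounded to nearest $25: Unit 1B $149,250; Unit 2C $53,125; Unit PH1 $736,175. Sum = $938,550.
Difference $938,575 − $938,550 = +$25 applied to Unit 2C: Unit 2C becomes $53,150.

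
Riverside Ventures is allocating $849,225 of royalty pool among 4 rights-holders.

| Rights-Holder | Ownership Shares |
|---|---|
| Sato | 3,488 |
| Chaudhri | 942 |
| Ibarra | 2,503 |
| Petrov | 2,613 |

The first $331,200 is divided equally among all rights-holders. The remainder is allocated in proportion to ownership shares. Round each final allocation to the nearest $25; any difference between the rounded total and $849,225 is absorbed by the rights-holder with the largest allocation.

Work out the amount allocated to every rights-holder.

$331,200 shared equally gives $82,800 per rights-holder.
Remainder $518,025 by ownership shares (total 9,546): Sato 189,280.45 → $189,275; Chaudhri 51,118.75 → $51,125; Ibarra 135,828.26 → $135,825; Petrov 141,797.54 → $141,800.
Totals: Sato $82,800 + $189,275 = $272,075; Chaudhri $82,800 + $51,125 = $133,925; Ibarra $82,800 + $135,825 = $218,625; Petrov $82,800 + $141,800 = $224,600.

Sato: $272,075 · Chaudhri: $133,925 · Ibarra: $218,625 · Petrov: $224,600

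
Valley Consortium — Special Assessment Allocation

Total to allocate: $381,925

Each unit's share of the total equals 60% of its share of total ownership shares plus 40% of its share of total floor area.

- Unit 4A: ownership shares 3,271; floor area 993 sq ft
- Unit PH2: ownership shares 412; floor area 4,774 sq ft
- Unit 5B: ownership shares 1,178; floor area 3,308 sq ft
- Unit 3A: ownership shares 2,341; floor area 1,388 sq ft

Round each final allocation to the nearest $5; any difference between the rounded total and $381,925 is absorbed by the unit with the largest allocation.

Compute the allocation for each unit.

Ownership shares total 7,202; floor area total 10,463.
Blended shares (60% ownership shares + 40% floor area): Unit 4A 0.3105; Unit PH2 0.2168; Unit 5B 0.2246; Unit 3A 0.2481.
Unrounded shares: Unit 4A 118,576.25; Unit PH2 82,814.17; Unit 5B 85,781.92; Unit 3A 94,752.66.
Rounded to nearest $5: Unit 4A $118,575; Unit PH2 $82,815; Unit 5B $85,780; Unit 3A $94,755. Sum = $381,925.
Rounded total matches; no reconciliation needed.

Unit 4A: $118,575 · Unit PH2: $82,815 · Unit 5B: $85,780 · Unit 3A: $94,755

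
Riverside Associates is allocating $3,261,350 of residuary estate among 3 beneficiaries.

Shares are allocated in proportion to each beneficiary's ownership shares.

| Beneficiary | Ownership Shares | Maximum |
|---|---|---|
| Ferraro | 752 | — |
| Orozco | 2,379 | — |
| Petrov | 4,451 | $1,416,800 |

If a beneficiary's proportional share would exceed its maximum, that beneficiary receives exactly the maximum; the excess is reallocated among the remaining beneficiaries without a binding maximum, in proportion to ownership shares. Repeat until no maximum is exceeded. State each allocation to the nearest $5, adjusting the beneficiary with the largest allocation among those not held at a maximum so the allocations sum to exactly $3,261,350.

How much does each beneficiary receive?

Ferraro: $443,020; Orozco: $1,401,530; Petrov: $1,416,800

Sum of ownership shares: 7,582.
Pro-rata shares before constraints: Ferraro 323,468.11; Orozco 1,023,312.01; Petrov 1,914,569.88.
Held at cap: Petrov ($1,416,800); remaining pool $1,844,550 reallocated over remaining ownership shares 3,131.
Redistributed shares: Ferraro 443,021.91 → $443,020; Orozco 1,401,528.09 → $1,401,530.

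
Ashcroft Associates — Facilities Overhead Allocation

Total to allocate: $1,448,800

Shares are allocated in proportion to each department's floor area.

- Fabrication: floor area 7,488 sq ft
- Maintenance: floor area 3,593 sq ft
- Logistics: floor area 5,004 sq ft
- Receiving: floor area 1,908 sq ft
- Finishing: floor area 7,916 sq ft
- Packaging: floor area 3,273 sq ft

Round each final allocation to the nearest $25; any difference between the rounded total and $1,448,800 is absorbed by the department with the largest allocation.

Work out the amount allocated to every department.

Fabrication: $371,750; Maintenance: $178,375; Logistics: $248,425; Receiving: $94,725; Finishing: $393,025; Packaging: $162,500

Combined floor area = 29,182.
Proportional shares: Fabrication 7,488/29,182 × $1,448,800 = 371,757.06; Maintenance 3,593/29,182 × $1,448,800 = 178,381.82; Logistics 5,004/29,182 × $1,448,800 = 248,433.80; Receiving 1,908/29,182 × $1,448,800 = 94,726.56; Finishing 7,916/29,182 × $1,448,800 = 393,005.99; Packaging 3,273/29,182 × $1,448,800 = 162,494.77.
After rounding ($25): Fabrication $371,750; Maintenance $178,375; Logistics $248,425; Receiving $94,725; Finishing $393,000; Packaging $162,500. Sum = $1,448,775.
Difference $1,448,800 − $1,448,775 = +$25 applied to largest allocation (Finishing): Finishing becomes $393,025.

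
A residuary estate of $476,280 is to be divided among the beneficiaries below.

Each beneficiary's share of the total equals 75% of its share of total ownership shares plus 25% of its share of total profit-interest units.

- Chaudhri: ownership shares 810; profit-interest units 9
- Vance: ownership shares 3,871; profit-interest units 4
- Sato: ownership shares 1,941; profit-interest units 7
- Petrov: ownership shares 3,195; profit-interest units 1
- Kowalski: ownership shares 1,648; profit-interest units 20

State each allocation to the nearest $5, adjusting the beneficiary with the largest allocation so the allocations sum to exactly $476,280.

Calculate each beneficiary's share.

Chaudhri: $51,375; Vance: $132,220; Sato: $80,805; Petrov: $102,450; Kowalski: $109,430

Totals — ownership shares 11,465, profit-interest units 41.
Blended shares (75% ownership shares + 25% profit-interest units): Chaudhri 0.1079; Vance 0.2776; Sato 0.1697; Petrov 0.2151; Kowalski 0.2298.
Raw shares: Chaudhri 51,374.13; Vance 132,223.64; Sato 80,803.91; Petrov 102,449.37; Kowalski 109,428.94.
After rounding ($5): Chaudhri $51,375; Vance $132,225; Sato $80,805; Petrov $102,450; Kowalski $109,430. Sum = $476,285.
Difference $476,280 − $476,285 = −$5 applied to largest allocation (Vance): Vance becomes $132,220.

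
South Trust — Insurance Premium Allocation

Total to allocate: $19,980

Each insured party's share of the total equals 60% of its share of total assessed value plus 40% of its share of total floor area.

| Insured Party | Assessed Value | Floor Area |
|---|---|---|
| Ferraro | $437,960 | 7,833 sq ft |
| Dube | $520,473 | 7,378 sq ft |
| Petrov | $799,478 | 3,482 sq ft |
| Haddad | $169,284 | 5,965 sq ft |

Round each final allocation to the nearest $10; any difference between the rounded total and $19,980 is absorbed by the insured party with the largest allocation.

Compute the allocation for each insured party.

Ferraro: $5,260; Dube: $5,630; Petrov: $6,100; Haddad: $2,990

Assessed value total 1,927,195; floor area total 24,658.
Blended shares (60% assessed value + 40% floor area): Ferraro 0.2634; Dube 0.2817; Petrov 0.3054; Haddad 0.1495.
Raw shares: Ferraro 5,263.09; Dube 5,628.88; Petrov 6,101.67; Haddad 2,986.36.
At nearest $10: Ferraro $5,260; Dube $5,630; Petrov $6,100; Haddad $2,990. Sum = $19,980.
Sum already equals the total — no adjustment.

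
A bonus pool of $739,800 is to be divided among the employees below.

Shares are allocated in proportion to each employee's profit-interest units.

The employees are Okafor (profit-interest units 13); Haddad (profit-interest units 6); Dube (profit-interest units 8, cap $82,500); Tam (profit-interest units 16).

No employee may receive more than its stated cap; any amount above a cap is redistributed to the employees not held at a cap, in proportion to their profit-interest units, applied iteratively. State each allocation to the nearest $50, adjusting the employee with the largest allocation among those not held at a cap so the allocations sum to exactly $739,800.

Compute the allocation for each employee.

Okafor: $244,150 | Haddad: $112,700 | Dube: $82,500 | Tam: $300,450

Total profit-interest units = 43.
Pro-rata shares before constraints: Okafor 223,660.47; Haddad 103,227.91; Dube 137,637.21; Tam 275,274.42.
Held at cap: Dube ($82,500); remaining pool $657,300 reallocated over remaining profit-interest units 35.
Redistributed shares: Okafor 244,140.00 → $244,150; Haddad 112,680.00 → $112,700; Tam 300,480.00 → $300,500.
Rounding difference −$50 applied to Tam → $300,450.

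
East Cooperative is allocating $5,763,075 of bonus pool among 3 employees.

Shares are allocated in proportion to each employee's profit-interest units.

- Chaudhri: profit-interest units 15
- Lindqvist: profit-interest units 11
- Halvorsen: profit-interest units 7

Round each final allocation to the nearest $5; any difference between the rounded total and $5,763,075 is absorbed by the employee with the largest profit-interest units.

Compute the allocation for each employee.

Chaudhri: $2,619,580; Lindqvist: $1,921,025; Halvorsen: $1,222,470

Total profit-interest units = 15 + 11 + 7 = 33.
Raw shares: Chaudhri 2,619,579.55; Lindqvist 1,921,025.00; Halvorsen 1,222,470.45.
At nearest $5: Chaudhri $2,619,580; Lindqvist $1,921,025; Halvorsen $1,222,470. Sum = $5,763,075.
No rounding difference to absorb.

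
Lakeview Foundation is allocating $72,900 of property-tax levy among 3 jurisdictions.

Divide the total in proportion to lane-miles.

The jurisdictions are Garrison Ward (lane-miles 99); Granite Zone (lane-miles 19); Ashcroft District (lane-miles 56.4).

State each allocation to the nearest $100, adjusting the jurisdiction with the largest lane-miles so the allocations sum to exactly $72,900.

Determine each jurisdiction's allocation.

Sum of lane-miles: 99 + 19 + 56.4 = 174.4.
Proportional shares: Garrison Ward 41,382.45; Granite Zone 7,942.09; Ashcroft District 23,575.46.
Rounded to nearest $100: Garrison Ward $41,400; Granite Zone $7,900; Ashcroft District $23,600. Sum = $72,900.
No rounding difference to absorb.

Garrison Ward: $41,400 · Granite Zone: $7,900 · Ashcroft District: $23,600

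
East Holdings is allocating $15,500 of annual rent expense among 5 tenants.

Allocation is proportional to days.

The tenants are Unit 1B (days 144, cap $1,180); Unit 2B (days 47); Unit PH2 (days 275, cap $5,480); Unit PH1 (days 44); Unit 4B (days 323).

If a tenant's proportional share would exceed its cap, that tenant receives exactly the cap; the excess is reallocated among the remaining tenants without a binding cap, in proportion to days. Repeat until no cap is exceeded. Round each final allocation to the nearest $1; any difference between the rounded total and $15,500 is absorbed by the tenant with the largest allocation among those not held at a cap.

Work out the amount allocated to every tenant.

Total days = 833.
Proportional shares (ignoring caps): Unit 1B 2,679.47; Unit 2B 874.55; Unit PH2 5,117.05; Unit PH1 818.73; Unit 4B 6,010.20.
Cap binds for Unit 1B ($1,180); residual $14,320 reallocated over remaining days 689.
Cap binds for Unit PH2 ($5,480); residual $8,840 reallocated over remaining days 414.
Remaining shares: Unit 2B 1,003.57 → $1,004; Unit PH1 939.52 → $940; Unit 4B 6,896.91 → $6,897.
Rounding difference −$1 applied to Unit 4B → $6,896.

Unit 1B: $1,180 · Unit 2B: $1,004 · Unit PH2: $5,480 · Unit PH1: $940 · Unit 4B: $6,896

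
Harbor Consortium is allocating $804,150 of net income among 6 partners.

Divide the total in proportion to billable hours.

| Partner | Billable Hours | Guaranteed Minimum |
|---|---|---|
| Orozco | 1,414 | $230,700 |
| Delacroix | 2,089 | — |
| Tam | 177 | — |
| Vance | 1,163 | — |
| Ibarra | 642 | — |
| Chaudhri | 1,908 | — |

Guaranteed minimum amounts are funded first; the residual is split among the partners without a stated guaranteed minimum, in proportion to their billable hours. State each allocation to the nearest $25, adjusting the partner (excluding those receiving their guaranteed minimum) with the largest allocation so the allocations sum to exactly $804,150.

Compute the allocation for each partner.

Orozco: $230,700 | Delacroix: $200,350 | Tam: $16,975 | Vance: $111,550 | Ibarra: $61,575 | Chaudhri: $183,000

Guaranteed amounts: Orozco $230,700. Balance $573,450.
Balance split over remaining billable hours 5,979: Delacroix 200,357.43 → $200,350; Tam 16,976.19 → $16,975; Vance 111,544.13 → $111,550; Ibarra 61,574.66 → $61,575; Chaudhri 182,997.59 → $183,000.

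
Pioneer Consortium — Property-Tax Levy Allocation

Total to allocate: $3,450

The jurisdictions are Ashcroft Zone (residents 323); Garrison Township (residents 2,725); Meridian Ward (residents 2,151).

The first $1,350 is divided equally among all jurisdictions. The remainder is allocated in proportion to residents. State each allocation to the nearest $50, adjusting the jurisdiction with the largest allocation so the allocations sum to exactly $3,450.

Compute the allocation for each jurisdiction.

Ashcroft Zone: $600; Garrison Township: $1,550; Meridian Ward: $1,300

$1,350 shared equally gives $450 per jurisdiction.
Remainder $2,100 by residents (total 5,199): Ashcroft Zone 130.47 → $150; Garrison Township 1,100.69 → $1,100; Meridian Ward 868.84 → $850.
Totals: Ashcroft Zone $450 + $150 = $600; Garrison Township $450 + $1,100 = $1,550; Meridian Ward $450 + $850 = $1,300.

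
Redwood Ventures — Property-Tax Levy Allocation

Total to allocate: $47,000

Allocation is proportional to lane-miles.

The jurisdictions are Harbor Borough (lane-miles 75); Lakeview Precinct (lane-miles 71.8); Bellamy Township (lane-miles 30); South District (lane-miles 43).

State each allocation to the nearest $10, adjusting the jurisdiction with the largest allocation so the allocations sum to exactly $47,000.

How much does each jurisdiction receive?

Harbor Borough: $16,050 · Lakeview Precinct: $15,350 · Bellamy Township: $6,410 · South District: $9,190

Lane-miles total: 219.8.
Pro-rata amounts: Harbor Borough 75/219.8 × $47,000 = 16,037.31; Lakeview Precinct 71.8/219.8 × $47,000 = 15,353.05; Bellamy Township 30/219.8 × $47,000 = 6,414.92; South District 43/219.8 × $47,000 = 9,194.72.
Rounded to nearest $10: Harbor Borough $16,040; Lakeview Precinct $15,350; Bellamy Township $6,410; South District $9,190. Sum = $46,990.
Difference $47,000 − $46,990 = +$10 applied to largest allocation (Harbor Borough): Harbor Borough becomes $16,050.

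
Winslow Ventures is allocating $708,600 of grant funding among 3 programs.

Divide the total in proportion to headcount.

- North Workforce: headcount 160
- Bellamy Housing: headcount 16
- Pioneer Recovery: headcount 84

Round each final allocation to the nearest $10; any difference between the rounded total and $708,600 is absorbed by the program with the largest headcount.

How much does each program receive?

Combined headcount = 160 + 16 + 84 = 260.
Unrounded shares: North Workforce 436,061.54; Bellamy Housing 43,606.15; Pioneer Recovery 228,932.31.
After rounding ($10): North Workforce $436,060; Bellamy Housing $43,610; Pioneer Recovery $228,930. Sum = $708,600.
No rounding difference to absorb.

North Workforce: $436,060 | Bellamy Housing: $43,610 | Pioneer Recovery: $228,930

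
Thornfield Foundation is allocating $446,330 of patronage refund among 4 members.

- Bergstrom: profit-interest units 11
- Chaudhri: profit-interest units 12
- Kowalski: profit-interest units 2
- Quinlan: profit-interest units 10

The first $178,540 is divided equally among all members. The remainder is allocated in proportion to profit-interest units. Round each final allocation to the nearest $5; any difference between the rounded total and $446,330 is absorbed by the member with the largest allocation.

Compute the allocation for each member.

Equal tier: $178,540 ÷ 4 = $44,635 apiece.
Remainder $267,790 by profit-interest units (total 35): Bergstrom 84,162.57 → $84,165; Chaudhri 91,813.71 → $91,815; Kowalski 15,302.29 → $15,300; Quinlan 76,511.43 → $76,510.
Totals: Bergstrom $44,635 + $84,165 = $128,800; Chaudhri $44,635 + $91,815 = $136,450; Kowalski $44,635 + $15,300 = $59,935; Quinlan $44,635 + $76,510 = $121,145.

Bergstrom: $128,800 · Chaudhri: $136,450 · Kowalski: $59,935 · Quinlan: $121,145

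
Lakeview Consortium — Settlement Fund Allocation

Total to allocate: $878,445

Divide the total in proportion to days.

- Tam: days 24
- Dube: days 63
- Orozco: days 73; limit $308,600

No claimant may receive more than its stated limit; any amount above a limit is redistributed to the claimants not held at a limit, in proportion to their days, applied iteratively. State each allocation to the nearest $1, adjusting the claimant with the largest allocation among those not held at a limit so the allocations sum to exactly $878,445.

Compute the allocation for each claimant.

Total days = 160.
Pro-rata shares before constraints: Tam 131,766.75; Dube 345,887.72; Orozco 400,790.53.
Cap binds for Orozco ($308,600); residual $569,845 reallocated over remaining days 87.
Shares after redistribution: Tam 157,198.62 → $157,199; Dube 412,646.38 → $412,646.

Tam: $157,199 · Dube: $412,646 · Orozco: $308,600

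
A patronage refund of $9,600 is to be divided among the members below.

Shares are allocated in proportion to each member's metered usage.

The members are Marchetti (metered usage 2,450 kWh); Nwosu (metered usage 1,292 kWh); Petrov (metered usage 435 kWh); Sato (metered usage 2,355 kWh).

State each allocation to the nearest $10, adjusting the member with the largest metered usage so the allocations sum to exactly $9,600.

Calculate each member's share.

Total metered usage = 2,450 + 1,292 + 435 + 2,355 = 6,532.
Pro-rata amounts: Marchetti 3,600.73; Nwosu 1,898.84; Petrov 639.31; Sato 3,461.11.
Rounded to nearest $10: Marchetti $3,600; Nwosu $1,900; Petrov $640; Sato $3,460. Sum = $9,600.
No rounding difference to absorb.

Marchetti: $3,600 · Nwosu: $1,900 · Petrov: $640 · Sato: $3,460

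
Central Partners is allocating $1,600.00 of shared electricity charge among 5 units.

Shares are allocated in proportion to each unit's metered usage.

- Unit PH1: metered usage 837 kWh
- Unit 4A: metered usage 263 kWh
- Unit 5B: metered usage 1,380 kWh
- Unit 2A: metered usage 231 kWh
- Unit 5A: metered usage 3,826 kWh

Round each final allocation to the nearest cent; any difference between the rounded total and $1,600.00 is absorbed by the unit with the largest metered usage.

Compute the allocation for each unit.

Metered usage total: 837 + 263 + 1,380 + 231 + 3,826 = 6,537.
Proportional shares: Unit PH1 204.8646; Unit 4A 64.3720; Unit 5B 337.7696; Unit 2A 56.5397; Unit 5A 936.4540.
After rounding (cent): Unit PH1 $204.86; Unit 4A $64.37; Unit 5B $337.77; Unit 2A $56.54; Unit 5A $936.45. Sum = $1,599.99.
Difference $1,600.00 − $1,599.99 = +$0.01 applied to largest metered usage (Unit 5A): Unit 5A becomes $936.46.

Unit PH1: $204.86; Unit 4A: $64.37; Unit 5B: $337.77; Unit 2A: $56.54; Unit 5A: $936.46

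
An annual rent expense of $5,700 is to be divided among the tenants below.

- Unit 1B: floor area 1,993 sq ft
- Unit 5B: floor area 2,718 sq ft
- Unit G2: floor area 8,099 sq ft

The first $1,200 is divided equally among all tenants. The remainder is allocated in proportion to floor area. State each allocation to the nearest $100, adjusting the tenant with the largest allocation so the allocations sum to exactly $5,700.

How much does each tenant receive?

Unit 1B: $1,100; Unit 5B: $1,400; Unit G2: $3,200

Equal tier: $1,200 ÷ 3 = $400 apiece.
Remainder $4,500 by floor area (total 12,810): Unit 1B 700.12 → $700; Unit 5B 954.80 → $1,000; Unit G2 2,845.08 → $2,800.
Totals: Unit 1B $400 + $700 = $1,100; Unit 5B $400 + $1,000 = $1,400; Unit G2 $400 + $2,800 = $3,200.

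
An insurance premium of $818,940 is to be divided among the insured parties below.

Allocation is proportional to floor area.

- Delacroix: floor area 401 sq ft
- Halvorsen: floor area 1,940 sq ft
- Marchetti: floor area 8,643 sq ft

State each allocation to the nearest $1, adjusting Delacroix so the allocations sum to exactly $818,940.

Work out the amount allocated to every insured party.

Floor area total: 10,984.
Pro-rata amounts: Delacroix 401/10,984 × $818,940 = 29,897.57; Halvorsen 1,940/10,984 × $818,940 = 144,641.62; Marchetti 8,643/10,984 × $818,940 = 644,400.80.
Rounded to nearest $1: Delacroix $29,898; Halvorsen $144,642; Marchetti $644,401. Sum = $818,941.
Difference $818,940 − $818,941 = −$1 applied to Delacroix: Delacroix becomes $29,897.

Delacroix: $29,897; Halvorsen: $144,642; Marchetti: $644,401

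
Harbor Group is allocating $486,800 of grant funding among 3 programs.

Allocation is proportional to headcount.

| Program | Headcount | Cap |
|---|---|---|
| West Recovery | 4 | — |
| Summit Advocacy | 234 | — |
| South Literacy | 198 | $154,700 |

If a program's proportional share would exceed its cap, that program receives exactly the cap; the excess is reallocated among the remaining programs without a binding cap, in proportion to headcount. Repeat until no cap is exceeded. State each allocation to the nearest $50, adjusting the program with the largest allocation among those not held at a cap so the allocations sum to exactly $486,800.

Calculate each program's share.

West Recovery: $5,600 | Summit Advocacy: $326,500 | South Literacy: $154,700

Sum of headcount: 436.
Unconstrained shares: West Recovery 4,466.06; Summit Advocacy 261,264.22; South Literacy 221,069.72.
Cap binds for South Literacy ($154,700); remaining pool $332,100 reallocated over remaining headcount 238.
Remaining shares: West Recovery 5,581.51 → $5,600; Summit Advocacy 326,518.49 → $326,500.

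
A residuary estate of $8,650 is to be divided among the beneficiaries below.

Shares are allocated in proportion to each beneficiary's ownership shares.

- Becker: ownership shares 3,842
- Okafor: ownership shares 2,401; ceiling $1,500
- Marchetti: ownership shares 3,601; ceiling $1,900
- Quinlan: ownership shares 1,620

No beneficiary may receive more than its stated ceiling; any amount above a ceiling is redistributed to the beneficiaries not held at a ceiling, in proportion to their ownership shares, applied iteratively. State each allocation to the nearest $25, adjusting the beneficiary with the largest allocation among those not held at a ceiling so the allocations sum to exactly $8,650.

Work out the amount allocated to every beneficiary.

Ownership shares total: 11,464.
Unconstrained shares: Becker 2,898.93; Okafor 1,811.64; Marchetti 2,717.08; Quinlan 1,222.35.
Held at cap: Okafor ($1,500), Marchetti ($1,900); remaining pool $5,250 reallocated over remaining ownership shares 5,462.
Redistributed shares: Becker 3,692.88 → $3,700; Quinlan 1,557.12 → $1,550.

Becker: $3,700 | Okafor: $1,500 | Marchetti: $1,900 | Quinlan: $1,550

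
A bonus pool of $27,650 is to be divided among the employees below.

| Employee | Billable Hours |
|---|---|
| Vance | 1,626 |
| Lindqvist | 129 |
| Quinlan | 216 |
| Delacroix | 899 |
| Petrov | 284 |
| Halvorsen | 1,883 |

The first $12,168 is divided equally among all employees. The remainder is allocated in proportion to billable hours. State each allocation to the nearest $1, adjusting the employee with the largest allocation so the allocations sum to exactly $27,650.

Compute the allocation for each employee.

First tranche $12,168 split equally: $2,028 each.
Remainder $15,482 by billable hours (total 5,037): Vance 4,997.76 → $4,998; Lindqvist 396.501 → $397; Quinlan 663.91 → $664; Delacroix 2,763.22 → $2,763; Petrov 872.92 → $873; Halvorsen 5,787.69 → $5,788.
Rounding difference −$1 on remainder applied to Halvorsen.
Totals: Vance $2,028 + $4,998 = $7,026; Lindqvist $2,028 + $397 = $2,425; Quinlan $2,028 + $664 = $2,692; Delacroix $2,028 + $2,763 = $4,791; Petrov $2,028 + $873 = $2,901; Halvorsen $2,028 + $5,787 = $7,815.

Vance: $7,026 · Lindqvist: $2,425 · Quinlan: $2,692 · Delacroix: $4,791 · Petrov: $2,901 · Halvorsen: $7,815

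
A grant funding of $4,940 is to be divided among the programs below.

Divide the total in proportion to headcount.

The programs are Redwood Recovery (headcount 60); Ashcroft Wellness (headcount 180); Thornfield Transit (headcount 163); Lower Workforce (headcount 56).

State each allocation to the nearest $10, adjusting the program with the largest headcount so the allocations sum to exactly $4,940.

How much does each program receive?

Sum of headcount: 60 + 180 + 163 + 56 = 459.
Proportional shares: Redwood Recovery 645.75; Ashcroft Wellness 1,937.25; Thornfield Transit 1,754.29; Lower Workforce 602.70.
At nearest $10: Redwood Recovery $650; Ashcroft Wellness $1,940; Thornfield Transit $1,750; Lower Workforce $600. Sum = $4,940.
No rounding difference to absorb.

Redwood Recovery: $650 | Ashcroft Wellness: $1,940 | Thornfield Transit: $1,750 | Lower Workforce: $600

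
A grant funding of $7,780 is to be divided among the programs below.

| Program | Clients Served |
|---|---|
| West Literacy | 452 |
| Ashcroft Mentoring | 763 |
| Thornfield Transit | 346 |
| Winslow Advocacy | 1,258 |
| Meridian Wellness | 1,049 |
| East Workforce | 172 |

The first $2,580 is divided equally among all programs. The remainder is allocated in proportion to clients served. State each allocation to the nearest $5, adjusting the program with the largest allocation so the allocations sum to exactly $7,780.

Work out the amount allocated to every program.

First tranche $2,580 split equally: $430 each.
Remainder $5,200 by clients served (total 4,040): West Literacy 581.78 → $580; Ashcroft Mentoring 982.08 → $980; Thornfield Transit 445.35 → $445; Winslow Advocacy 1,619.21 → $1,620; Meridian Wellness 1,350.20 → $1,350; East Workforce 221.39 → $220.
Rounding difference +$5 on remainder applied to Winslow Advocacy.
Totals: West Literacy $430 + $580 = $1,010; Ashcroft Mentoring $430 + $980 = $1,410; Thornfield Transit $430 + $445 = $875; Winslow Advocacy $430 + $1,625 = $2,055; Meridian Wellness $430 + $1,350 = $1,780; East Workforce $430 + $220 = $650.

West Literacy: $1,010 | Ashcroft Mentoring: $1,410 | Thornfield Transit: $875 | Winslow Advocacy: $2,055 | Meridian Wellness: $1,780 | East Workforce: $650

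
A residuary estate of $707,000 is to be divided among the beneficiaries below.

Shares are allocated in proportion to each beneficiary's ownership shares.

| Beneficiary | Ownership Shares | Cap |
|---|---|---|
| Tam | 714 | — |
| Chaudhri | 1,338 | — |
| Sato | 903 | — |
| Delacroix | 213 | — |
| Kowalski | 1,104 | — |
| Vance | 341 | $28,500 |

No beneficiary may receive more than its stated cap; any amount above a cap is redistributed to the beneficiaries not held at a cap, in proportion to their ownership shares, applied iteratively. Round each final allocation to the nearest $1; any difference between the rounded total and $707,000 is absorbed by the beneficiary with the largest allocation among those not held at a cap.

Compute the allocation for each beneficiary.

Total ownership shares = 4,613.
Unconstrained shares: Tam 109,429.44; Chaudhri 205,065.25; Sato 138,396.05; Delacroix 32,644.92; Kowalski 169,201.82; Vance 52,262.52.
Held at cap: Vance ($28,500); balance $678,500 reallocated over remaining ownership shares 4,272.
Remaining shares: Tam 113,400.98 → $113,401; Chaudhri 212,507.72 → $212,508; Sato 143,418.89 → $143,419; Delacroix 33,829.71 → $33,830; Kowalski 175,342.70 → $175,343.
Rounding difference −$1 applied to Chaudhri → $212,507.

Tam: $113,401 | Chaudhri: $212,507 | Sato: $143,419 | Delacroix: $33,830 | Kowalski: $175,343 | Vance: $28,500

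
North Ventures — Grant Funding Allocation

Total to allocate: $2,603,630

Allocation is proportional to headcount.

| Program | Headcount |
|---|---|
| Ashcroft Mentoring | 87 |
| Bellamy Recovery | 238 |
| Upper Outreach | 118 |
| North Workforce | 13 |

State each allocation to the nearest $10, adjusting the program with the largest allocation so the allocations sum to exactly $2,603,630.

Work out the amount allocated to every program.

Headcount total: 456.
Pro-rata amounts: Ashcroft Mentoring 87/456 × $2,603,630 = 496,745.20; Bellamy Recovery 238/456 × $2,603,630 = 1,358,912.15; Upper Outreach 118/456 × $2,603,630 = 673,746.36; North Workforce 13/456 × $2,603,630 = 74,226.29.
After rounding ($10): Ashcroft Mentoring $496,750; Bellamy Recovery $1,358,910; Upper Outreach $673,750; North Workforce $74,230. Sum = $2,603,640.
Difference $2,603,630 − $2,603,640 = −$10 applied to largest allocation (Bellamy Recovery): Bellamy Recovery becomes $1,358,900.

Ashcroft Mentoring: $496,750; Bellamy Recovery: $1,358,900; Upper Outreach: $673,750; North Workforce: $74,230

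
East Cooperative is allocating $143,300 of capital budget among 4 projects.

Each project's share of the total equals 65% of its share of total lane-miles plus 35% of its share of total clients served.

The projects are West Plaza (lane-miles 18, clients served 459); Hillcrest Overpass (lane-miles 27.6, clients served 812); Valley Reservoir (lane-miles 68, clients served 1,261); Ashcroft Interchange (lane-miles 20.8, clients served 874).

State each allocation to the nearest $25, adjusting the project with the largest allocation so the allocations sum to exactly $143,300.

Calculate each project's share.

Totals — lane-miles 134.4, clients served 3,406.
Composite weights (65% lane-miles + 35% clients served): West Plaza 0.1342; Hillcrest Overpass 0.2169; Valley Reservoir 0.4584; Ashcroft Interchange 0.1904.
Proportional shares: West Plaza 19,233.77; Hillcrest Overpass 31,085.08; Valley Reservoir 65,695.77; Ashcroft Interchange 27,285.37.
At nearest $25: West Plaza $19,225; Hillcrest Overpass $31,075; Valley Reservoir $65,700; Ashcroft Interchange $27,275. Sum = $143,275.
Difference $143,300 − $143,275 = +$25 applied to largest allocation (Valley Reservoir): Valley Reservoir becomes $65,725.

West Plaza: $19,225 | Hillcrest Overpass: $31,075 | Valley Reservoir: $65,725 | Ashcroft Interchange: $27,275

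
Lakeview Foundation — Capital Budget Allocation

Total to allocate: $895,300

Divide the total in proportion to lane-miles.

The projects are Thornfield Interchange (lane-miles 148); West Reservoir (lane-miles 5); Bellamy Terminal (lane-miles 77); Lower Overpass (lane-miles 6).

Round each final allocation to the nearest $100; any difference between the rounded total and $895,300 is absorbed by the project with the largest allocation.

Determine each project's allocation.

Thornfield Interchange: $561,400; West Reservoir: $19,000; Bellamy Terminal: $292,100; Lower Overpass: $22,800

Lane-miles total: 236.
Pro-rata amounts: Thornfield Interchange 148/236 × $895,300 = 561,459.32; West Reservoir 5/236 × $895,300 = 18,968.22; Bellamy Terminal 77/236 × $895,300 = 292,110.59; Lower Overpass 6/236 × $895,300 = 22,761.86.
At nearest $100: Thornfield Interchange $561,500; West Reservoir $19,000; Bellamy Terminal $292,100; Lower Overpass $22,800. Sum = $895,400.
Difference $895,300 − $895,400 = −$100 applied to largest allocation (Thornfield Interchange): Thornfield Interchange becomes $561,400.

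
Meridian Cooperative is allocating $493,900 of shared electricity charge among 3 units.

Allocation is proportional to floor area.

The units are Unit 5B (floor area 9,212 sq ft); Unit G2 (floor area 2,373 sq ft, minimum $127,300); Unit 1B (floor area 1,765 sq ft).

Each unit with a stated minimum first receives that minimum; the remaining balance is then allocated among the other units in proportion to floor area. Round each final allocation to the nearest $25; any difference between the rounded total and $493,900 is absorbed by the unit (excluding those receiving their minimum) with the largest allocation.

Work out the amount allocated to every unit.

Unit 5B: $307,650 · Unit G2: $127,300 · Unit 1B: $58,950

Minimums first: Unit G2 $127,300. Remaining pool $366,600.
Remaining pool split over remaining floor area 10,977: Unit 5B 307,654.11 → $307,650; Unit 1B 58,945.89 → $58,950.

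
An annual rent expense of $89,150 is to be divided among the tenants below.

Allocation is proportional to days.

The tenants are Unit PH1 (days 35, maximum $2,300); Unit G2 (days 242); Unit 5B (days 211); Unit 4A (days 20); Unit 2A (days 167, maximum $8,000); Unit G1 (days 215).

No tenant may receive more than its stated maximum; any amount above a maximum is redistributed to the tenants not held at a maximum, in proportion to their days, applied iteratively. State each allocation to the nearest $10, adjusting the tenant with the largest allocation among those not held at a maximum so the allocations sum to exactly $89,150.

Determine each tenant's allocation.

Days total: 890.
Proportional shares (ignoring caps): Unit PH1 3,505.90; Unit G2 24,240.79; Unit 5B 21,135.56; Unit 4A 2,003.37; Unit 2A 16,728.15; Unit G1 21,536.24.
Capped: Unit PH1 ($2,300), Unit 2A ($8,000); balance $78,850 reallocated over remaining days 688.
Remaining shares: Unit G2 27,735.03 → $27,740; Unit 5B 24,182.19 → $24,180; Unit 4A 2,292.15 → $2,290; Unit G1 24,640.62 → $24,640.

Unit PH1: $2,300 | Unit G2: $27,740 | Unit 5B: $24,180 | Unit 4A: $2,290 | Unit 2A: $8,000 | Unit G1: $24,640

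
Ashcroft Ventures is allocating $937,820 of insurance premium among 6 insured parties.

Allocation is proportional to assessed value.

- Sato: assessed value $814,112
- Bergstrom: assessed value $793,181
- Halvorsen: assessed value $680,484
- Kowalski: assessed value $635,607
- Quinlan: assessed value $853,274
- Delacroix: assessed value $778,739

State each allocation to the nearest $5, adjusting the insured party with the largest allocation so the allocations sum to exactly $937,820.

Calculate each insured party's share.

Assessed value total: 4,555,397.
Pro-rata amounts: Sato 814,112/4,555,397 × $937,820 = 167,601.31; Bergstrom 793,181/4,555,397 × $937,820 = 163,292.25; Halvorsen 680,484/4,555,397 × $937,820 = 140,091.30; Kowalski 635,607/4,555,397 × $937,820 = 130,852.47; Quinlan 853,274/4,555,397 × $937,820 = 175,663.60; Delacroix 778,739/4,555,397 × $937,820 = 160,319.07.
At nearest $5: Sato $167,600; Bergstrom $163,290; Halvorsen $140,090; Kowalski $130,850; Quinlan $175,665; Delacroix $160,320. Sum = $937,815.
Difference $937,820 − $937,815 = +$5 applied to largest allocation (Quinlan): Quinlan becomes $175,670.

Sato: $167,600 | Bergstrom: $163,290 | Halvorsen: $140,090 | Kowalski: $130,850 | Quinlan: $175,670 | Delacroix: $160,320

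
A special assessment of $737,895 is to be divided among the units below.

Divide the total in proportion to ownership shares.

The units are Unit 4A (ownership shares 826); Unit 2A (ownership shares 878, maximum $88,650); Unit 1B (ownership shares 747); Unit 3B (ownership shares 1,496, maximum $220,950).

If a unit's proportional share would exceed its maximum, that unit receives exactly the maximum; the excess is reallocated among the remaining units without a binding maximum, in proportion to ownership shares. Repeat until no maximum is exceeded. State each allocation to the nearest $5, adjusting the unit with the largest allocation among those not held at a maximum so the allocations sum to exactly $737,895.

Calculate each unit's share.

Combined ownership shares = 3,947.
Pro-rata shares before constraints: Unit 4A 154,421.40; Unit 2A 164,142.85; Unit 1B 139,652.28; Unit 3B 279,678.47.
Held at cap: Unit 2A ($88,650), Unit 3B ($220,950); balance $428,295 reallocated over remaining ownership shares 1,573.
Redistributed shares: Unit 4A 224,902.52 → $224,905; Unit 1B 203,392.48 → $203,390.

Unit 4A: $224,905; Unit 2A: $88,650; Unit 1B: $203,390; Unit 3B: $220,950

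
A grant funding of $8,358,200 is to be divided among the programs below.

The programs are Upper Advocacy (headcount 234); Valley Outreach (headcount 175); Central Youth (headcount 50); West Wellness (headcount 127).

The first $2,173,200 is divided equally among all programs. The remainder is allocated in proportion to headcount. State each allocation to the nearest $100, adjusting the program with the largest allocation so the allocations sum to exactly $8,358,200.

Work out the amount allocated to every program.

Upper Advocacy: $3,013,100 · Valley Outreach: $2,390,400 · Central Youth: $1,071,000 · West Wellness: $1,883,700

$2,173,200 shared equally gives $543,300 per program.
Remainder $6,185,000 by headcount (total 586): Upper Advocacy 2,469,778.16 → $2,469,800; Valley Outreach 1,847,056.31 → $1,847,100; Central Youth 527,730.38 → $527,700; West Wellness 1,340,435.15 → $1,340,400.
Totals: Upper Advocacy $543,300 + $2,469,800 = $3,013,100; Valley Outreach $543,300 + $1,847,100 = $2,390,400; Central Youth $543,300 + $527,700 = $1,071,000; West Wellness $543,300 + $1,340,400 = $1,883,700.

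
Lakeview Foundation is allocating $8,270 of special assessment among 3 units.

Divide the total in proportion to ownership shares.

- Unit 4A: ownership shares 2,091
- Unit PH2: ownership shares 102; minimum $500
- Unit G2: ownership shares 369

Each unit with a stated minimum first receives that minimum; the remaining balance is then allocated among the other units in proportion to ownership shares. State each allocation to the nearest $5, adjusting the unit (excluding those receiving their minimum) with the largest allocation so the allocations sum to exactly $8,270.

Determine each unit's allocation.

Unit 4A: $6,605 · Unit PH2: $500 · Unit G2: $1,165

Guaranteed amounts: Unit PH2 $500. Balance $7,770.
Balance split over remaining ownership shares 2,460: Unit 4A 6,604.50 → $6,605; Unit G2 1,165.50 → $1,165.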